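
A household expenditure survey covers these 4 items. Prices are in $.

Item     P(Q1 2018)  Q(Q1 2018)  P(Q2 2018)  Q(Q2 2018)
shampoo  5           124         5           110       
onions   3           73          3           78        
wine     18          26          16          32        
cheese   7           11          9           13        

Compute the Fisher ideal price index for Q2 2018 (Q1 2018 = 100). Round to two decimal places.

97.61

Laspeyres component (base-period weights):
ΣP(Q2 2018)Q(Q1 2018) = 5×124 + 3×73 + 16×26 + 9×11 = 620 + 219 + 416 + 99 = 1354
ΣP(Q1 2018)Q(Q1 2018) = 5×124 + 3×73 + 18×26 + 7×11 = 620 + 219 + 468 + 77 = 1384
L = 1354 / 1384 × 100 = 97.8324
Paasche component (current-period weights):
ΣP(Q2 2018)Q(Q2 2018) = 5×110 + 3×78 + 16×32 + 9×13 = 550 + 234 + 512 + 117 = 1413
ΣP(Q1 2018)Q(Q2 2018) = 5×110 + 3×78 + 18×32 + 7×13 = 550 + 234 + 576 + 91 = 1451
P = 1413 / 1451 × 100 = 97.3811
Fisher = √(L × P) = √(97.8324 × 97.3811) = 97.6065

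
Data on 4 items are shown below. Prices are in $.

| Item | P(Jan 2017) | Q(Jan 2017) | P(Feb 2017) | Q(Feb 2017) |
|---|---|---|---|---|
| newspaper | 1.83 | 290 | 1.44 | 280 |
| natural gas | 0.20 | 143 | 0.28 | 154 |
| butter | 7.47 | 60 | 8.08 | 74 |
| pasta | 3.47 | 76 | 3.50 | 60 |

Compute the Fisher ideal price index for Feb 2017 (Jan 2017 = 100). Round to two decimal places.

Laspeyres component (base-period weights):
ΣP(Feb 2017)Q(Jan 2017) = 1.44×290 + 0.28×143 + 8.08×60 + 3.50×76 = 417.6 + 40.04 + 484.8 + 266 = 1208.44
ΣP(Jan 2017)Q(Jan 2017) = 1.83×290 + 0.20×143 + 7.47×60 + 3.47×76 = 530.7 + 28.6 + 448.2 + 263.72 = 1271.22
L = 1208.44 / 1271.22 × 100 = 95.0614
Paasche component (current-period weights):
ΣP(Feb 2017)Q(Feb 2017) = 1.44×280 + 0.28×154 + 8.08×74 + 3.50×60 = 403.2 + 43.12 + 597.92 + 210 = 1254.24
ΣP(Jan 2017)Q(Feb 2017) = 1.83×280 + 0.20×154 + 7.47×74 + 3.47×60 = 512.4 + 30.8 + 552.78 + 208.2 = 1304.18
P = 1254.24 / 1304.18 × 100 = 96.1708
Fisher = √(L × P) = √(95.0614 × 96.1708) = 95.6145

95.61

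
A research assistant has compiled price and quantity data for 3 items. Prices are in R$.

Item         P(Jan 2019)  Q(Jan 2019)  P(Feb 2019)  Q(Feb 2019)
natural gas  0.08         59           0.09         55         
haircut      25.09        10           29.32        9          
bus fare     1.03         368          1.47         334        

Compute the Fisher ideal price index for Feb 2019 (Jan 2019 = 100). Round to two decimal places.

Laspeyres component (base-period weights):
ΣP(Feb 2019)Q(Jan 2019) = 0.09×59 + 29.32×10 + 1.47×368 = 5.31 + 293.2 + 540.96 = 839.47
ΣP(Jan 2019)Q(Jan 2019) = 0.08×59 + 25.09×10 + 1.03×368 = 4.72 + 250.9 + 379.04 = 634.66
L = 839.47 / 634.66 × 100 = 132.2708
Paasche component (current-period weights):
ΣP(Feb 2019)Q(Feb 2019) = 0.09×55 + 29.32×9 + 1.47×334 = 4.95 + 263.88 + 490.98 = 759.81
ΣP(Jan 2019)Q(Feb 2019) = 0.08×55 + 25.09×9 + 1.03×334 = 4.4 + 225.81 + 344.02 = 574.23
P = 759.81 / 574.23 × 100 = 132.3181
Fisher = √(L × P) = √(132.2708 × 132.3181) = 132.2944

132.29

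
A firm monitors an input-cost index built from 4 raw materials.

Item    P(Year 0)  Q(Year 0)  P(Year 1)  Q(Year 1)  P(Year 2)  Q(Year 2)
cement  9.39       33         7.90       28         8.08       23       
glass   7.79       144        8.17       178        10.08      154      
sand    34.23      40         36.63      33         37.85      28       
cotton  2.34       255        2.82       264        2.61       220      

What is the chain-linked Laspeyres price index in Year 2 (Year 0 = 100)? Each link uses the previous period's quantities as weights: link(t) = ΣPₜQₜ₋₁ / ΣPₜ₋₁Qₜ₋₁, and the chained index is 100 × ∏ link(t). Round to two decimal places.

Link Year 0→Year 1:
ΣP(Year 1)Q(Year 0) = 7.90×33 + 8.17×144 + 36.63×40 + 2.82×255 = 260.7 + 1176.48 + 1465.2 + 719.1 = 3621.48
ΣP(Year 0)Q(Year 0) = 9.39×33 + 7.79×144 + 34.23×40 + 2.34×255 = 309.87 + 1121.76 + 1369.2 + 596.7 = 3397.53
link = 3621.48/3397.53 = 1.065916
Link Year 1→Year 2:
ΣP(Year 2)Q(Year 1) = 8.08×28 + 10.08×178 + 37.85×33 + 2.61×264 = 226.24 + 1794.24 + 1249.05 + 689.04 = 3958.57
ΣP(Year 1)Q(Year 1) = 7.90×28 + 8.17×178 + 36.63×33 + 2.82×264 = 221.2 + 1454.26 + 1208.79 + 744.48 = 3628.73
link = 3958.57/3628.73 = 1.090897
Chained index = 100 × 1.065916 × 1.090897 = 116.2804

116.28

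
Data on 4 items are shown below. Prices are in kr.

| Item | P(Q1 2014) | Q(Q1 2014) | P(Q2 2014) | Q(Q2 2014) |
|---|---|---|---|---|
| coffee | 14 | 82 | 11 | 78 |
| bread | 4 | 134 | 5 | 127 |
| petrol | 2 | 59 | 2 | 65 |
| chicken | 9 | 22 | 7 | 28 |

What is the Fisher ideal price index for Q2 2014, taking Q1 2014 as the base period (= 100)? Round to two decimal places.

91.99

Laspeyres component (base-period weights):
ΣP(Q2 2014)Q(Q1 2014) = 11×82 + 5×134 + 2×59 + 7×22 = 902 + 670 + 118 + 154 = 1844
ΣP(Q1 2014)Q(Q1 2014) = 14×82 + 4×134 + 2×59 + 9×22 = 1148 + 536 + 118 + 198 = 2000
L = 1844 / 2000 × 100 = 92.2000
Paasche component (current-period weights):
ΣP(Q2 2014)Q(Q2 2014) = 11×78 + 5×127 + 2×65 + 7×28 = 858 + 635 + 130 + 196 = 1819
ΣP(Q1 2014)Q(Q2 2014) = 14×78 + 4×127 + 2×65 + 9×28 = 1092 + 508 + 130 + 252 = 1982
P = 1819 / 1982 × 100 = 91.7760
Fisher = √(L × P) = √(92.2000 × 91.7760) = 91.9877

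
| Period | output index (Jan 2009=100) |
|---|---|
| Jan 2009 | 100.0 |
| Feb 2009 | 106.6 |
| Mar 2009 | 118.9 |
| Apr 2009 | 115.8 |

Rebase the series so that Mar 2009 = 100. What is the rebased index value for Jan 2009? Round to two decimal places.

Rebased(Jan 2009) = 100.0 / 118.9 × 100 = 84.1043

84.10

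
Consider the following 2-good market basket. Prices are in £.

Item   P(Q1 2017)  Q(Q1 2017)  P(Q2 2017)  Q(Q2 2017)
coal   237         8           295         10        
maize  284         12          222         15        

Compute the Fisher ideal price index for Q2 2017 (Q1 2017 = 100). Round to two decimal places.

Laspeyres component (base-period weights):
ΣP(Q2 2017)Q(Q1 2017) = 295×8 + 222×12 = 2360 + 2664 = 5024
ΣP(Q1 2017)Q(Q1 2017) = 237×8 + 284×12 = 1896 + 3408 = 5304
L = 5024 / 5304 × 100 = 94.7210
Paasche component (current-period weights):
ΣP(Q2 2017)Q(Q2 2017) = 295×10 + 222×15 = 2950 + 3330 = 6280
ΣP(Q1 2017)Q(Q2 2017) = 237×10 + 284×15 = 2370 + 4260 = 6630
P = 6280 / 6630 × 100 = 94.7210
Fisher = √(L × P) = √(94.7210 × 94.7210) = 94.7210

94.72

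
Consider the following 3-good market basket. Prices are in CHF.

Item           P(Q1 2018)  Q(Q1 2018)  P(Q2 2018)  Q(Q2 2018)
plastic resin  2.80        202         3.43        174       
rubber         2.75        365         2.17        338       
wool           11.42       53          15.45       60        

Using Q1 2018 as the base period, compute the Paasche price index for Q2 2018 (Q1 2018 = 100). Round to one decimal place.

Paasche price index uses current-period quantities as weights.
ΣP(Q2 2018)·Q(Q2 2018) = 3.43×174 + 2.17×338 + 15.45×60 = 596.82 + 733.46 + 927 = 2257.28
ΣP(Q1 2018)·Q(Q2 2018) = 2.80×174 + 2.75×338 + 11.42×60 = 487.2 + 929.5 + 685.2 = 2101.9
Index = 2257.28 / 2101.9 × 100 = 107.3924

107.4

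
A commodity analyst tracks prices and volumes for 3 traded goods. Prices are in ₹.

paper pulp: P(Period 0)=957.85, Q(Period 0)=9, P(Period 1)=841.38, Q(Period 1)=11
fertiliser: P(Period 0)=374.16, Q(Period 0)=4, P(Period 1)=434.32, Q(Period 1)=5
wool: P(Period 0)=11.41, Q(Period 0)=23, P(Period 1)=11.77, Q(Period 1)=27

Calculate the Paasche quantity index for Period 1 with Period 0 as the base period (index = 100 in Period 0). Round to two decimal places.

Paasche quantity index uses current-period prices as weights.
ΣP(Period 1)·Q(Period 1) = 841.38×11 + 434.32×5 + 11.77×27 = 9255.18 + 2171.6 + 317.79 = 11744.57
ΣP(Period 1)·Q(Period 0) = 841.38×9 + 434.32×4 + 11.77×23 = 7572.42 + 1737.28 + 270.71 = 9580.41
Index = 11744.57 / 9580.41 × 100 = 122.5894

122.59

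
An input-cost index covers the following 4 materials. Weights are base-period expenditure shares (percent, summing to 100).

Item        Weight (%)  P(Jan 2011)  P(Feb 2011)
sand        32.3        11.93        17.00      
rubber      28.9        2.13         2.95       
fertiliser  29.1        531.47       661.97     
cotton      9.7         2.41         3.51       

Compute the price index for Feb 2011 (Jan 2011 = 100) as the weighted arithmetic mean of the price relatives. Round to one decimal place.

136.4

sand: 32.3 × (17.00/11.93) = 32.3 × 1.424979 = 46.0268
rubber: 28.9 × (2.95/2.13) = 28.9 × 1.384977 = 40.0258
fertiliser: 29.1 × (661.97/531.47) = 29.1 × 1.245545 = 36.2454
cotton: 9.7 × (3.51/2.41) = 9.7 × 1.456432 = 14.1274
Index = Σ wᵢ·(p₁ᵢ/p₀ᵢ) = 46.0268 + 40.0258 + 36.2454 + 14.1274 = 136.4254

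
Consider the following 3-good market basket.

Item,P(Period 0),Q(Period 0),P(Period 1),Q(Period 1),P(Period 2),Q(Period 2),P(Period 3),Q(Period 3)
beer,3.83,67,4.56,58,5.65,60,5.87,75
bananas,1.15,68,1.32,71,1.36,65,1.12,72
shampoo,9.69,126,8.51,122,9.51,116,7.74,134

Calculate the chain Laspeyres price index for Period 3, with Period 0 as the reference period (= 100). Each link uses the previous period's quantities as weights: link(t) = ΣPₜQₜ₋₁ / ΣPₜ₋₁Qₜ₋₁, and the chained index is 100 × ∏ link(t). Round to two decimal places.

92.51

Link Period 0→Period 1:
ΣP(Period 1)Q(Period 0) = 4.56×67 + 1.32×68 + 8.51×126 = 305.52 + 89.76 + 1072.26 = 1467.54
ΣP(Period 0)Q(Period 0) = 3.83×67 + 1.15×68 + 9.69×126 = 256.61 + 78.2 + 1220.94 = 1555.75
link = 1467.54/1555.75 = 0.943301
Link Period 1→Period 2:
ΣP(Period 2)Q(Period 1) = 5.65×58 + 1.36×71 + 9.51×122 = 327.7 + 96.56 + 1160.22 = 1584.48
ΣP(Period 1)Q(Period 1) = 4.56×58 + 1.32×71 + 8.51×122 = 264.48 + 93.72 + 1038.22 = 1396.42
link = 1584.48/1396.42 = 1.134673
Link Period 2→Period 3:
ΣP(Period 3)Q(Period 2) = 5.87×60 + 1.12×65 + 7.74×116 = 352.2 + 72.8 + 897.84 = 1322.84
ΣP(Period 2)Q(Period 2) = 5.65×60 + 1.36×65 + 9.51×116 = 339 + 88.4 + 1103.16 = 1530.56
link = 1322.84/1530.56 = 0.864285
Chained index = 100 × 0.943301 × 1.134673 × 0.864285 = 92.5077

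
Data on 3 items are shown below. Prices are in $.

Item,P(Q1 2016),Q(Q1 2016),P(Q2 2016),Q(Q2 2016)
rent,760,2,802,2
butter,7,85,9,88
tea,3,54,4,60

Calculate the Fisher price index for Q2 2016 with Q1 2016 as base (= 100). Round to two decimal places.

113.67

Laspeyres component (base-period weights):
ΣP(Q2 2016)Q(Q1 2016) = 802×2 + 9×85 + 4×54 = 1604 + 765 + 216 = 2585
ΣP(Q1 2016)Q(Q1 2016) = 760×2 + 7×85 + 3×54 = 1520 + 595 + 162 = 2277
L = 2585 / 2277 × 100 = 113.5266
Paasche component (current-period weights):
ΣP(Q2 2016)Q(Q2 2016) = 802×2 + 9×88 + 4×60 = 1604 + 792 + 240 = 2636
ΣP(Q1 2016)Q(Q2 2016) = 760×2 + 7×88 + 3×60 = 1520 + 616 + 180 = 2316
P = 2636 / 2316 × 100 = 113.8169
Fisher = √(L × P) = √(113.5266 × 113.8169) = 113.6717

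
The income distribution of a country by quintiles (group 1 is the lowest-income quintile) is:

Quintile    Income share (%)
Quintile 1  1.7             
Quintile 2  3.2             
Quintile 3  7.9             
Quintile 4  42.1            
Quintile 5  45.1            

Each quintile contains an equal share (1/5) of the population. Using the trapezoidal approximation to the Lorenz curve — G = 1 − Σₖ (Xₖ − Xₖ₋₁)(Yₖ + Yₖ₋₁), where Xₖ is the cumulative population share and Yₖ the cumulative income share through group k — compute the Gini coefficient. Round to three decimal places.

Cumulative income shares Yₖ: 0.0170, 0.0490, 0.1280, 0.5490, 1.0000
Σ (Xₖ−Xₖ₋₁)(Yₖ+Yₖ₋₁) = (1/5)(0.0170+0.0000) + (1/5)(0.0490+0.0170) + (1/5)(0.1280+0.0490) + (1/5)(0.5490+0.1280) + (1/5)(1.0000+0.5490)
  = 0.0034 + 0.0132 + 0.0354 + 0.1354 + 0.3098 = 0.4972
G = 1 − 0.4972 = 0.5028

0.503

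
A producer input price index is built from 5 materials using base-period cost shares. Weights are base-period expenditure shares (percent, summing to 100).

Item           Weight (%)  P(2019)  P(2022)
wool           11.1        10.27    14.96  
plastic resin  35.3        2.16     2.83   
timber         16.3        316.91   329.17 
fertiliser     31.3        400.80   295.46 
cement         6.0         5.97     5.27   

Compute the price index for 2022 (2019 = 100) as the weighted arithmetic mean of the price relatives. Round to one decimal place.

107.7

wool: 11.1 × (14.96/10.27) = 11.1 × 1.456670 = 16.1690
plastic resin: 35.3 × (2.83/2.16) = 35.3 × 1.310185 = 46.2495
timber: 16.3 × (329.17/316.91) = 16.3 × 1.038686 = 16.9306
fertiliser: 31.3 × (295.46/400.80) = 31.3 × 0.737176 = 23.0736
cement: 6.0 × (5.27/5.97) = 6.0 × 0.882747 = 5.2965
Index = Σ wᵢ·(p₁ᵢ/p₀ᵢ) = 16.1690 + 46.2495 + 16.9306 + 23.0736 + 5.2965 = 107.7192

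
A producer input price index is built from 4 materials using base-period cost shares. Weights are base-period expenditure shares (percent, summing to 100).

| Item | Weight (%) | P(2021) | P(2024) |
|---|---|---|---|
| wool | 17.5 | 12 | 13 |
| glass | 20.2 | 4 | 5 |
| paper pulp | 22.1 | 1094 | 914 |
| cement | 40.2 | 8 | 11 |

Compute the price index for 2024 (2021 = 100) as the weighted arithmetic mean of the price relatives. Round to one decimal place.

wool: 17.5 × (13/12) = 17.5 × 1.083333 = 18.9583
glass: 20.2 × (5/4) = 20.2 × 1.250000 = 25.2500
paper pulp: 22.1 × (914/1094) = 22.1 × 0.835466 = 18.4638
cement: 40.2 × (11/8) = 40.2 × 1.375000 = 55.2750
Index = Σ wᵢ·(p₁ᵢ/p₀ᵢ) = 18.9583 + 25.2500 + 18.4638 + 55.2750 = 117.9471

117.9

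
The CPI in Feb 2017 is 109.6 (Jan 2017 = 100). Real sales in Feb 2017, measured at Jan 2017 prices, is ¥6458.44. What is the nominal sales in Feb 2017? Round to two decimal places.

Nominal = Real × (Index/100) = 6458.44 × (109.6/100)
        = 6458.44 × 1.096 = 7078.4502

7078.45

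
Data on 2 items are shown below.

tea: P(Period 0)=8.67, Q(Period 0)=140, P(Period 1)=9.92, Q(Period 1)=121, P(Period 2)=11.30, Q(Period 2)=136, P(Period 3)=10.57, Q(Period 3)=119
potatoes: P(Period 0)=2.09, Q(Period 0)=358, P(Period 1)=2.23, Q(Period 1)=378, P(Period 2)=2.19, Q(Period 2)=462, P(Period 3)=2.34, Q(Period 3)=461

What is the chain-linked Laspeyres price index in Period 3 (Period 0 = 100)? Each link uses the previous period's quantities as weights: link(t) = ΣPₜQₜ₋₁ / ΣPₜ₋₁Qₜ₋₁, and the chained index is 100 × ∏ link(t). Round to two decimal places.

Link Period 0→Period 1:
ΣP(Period 1)Q(Period 0) = 9.92×140 + 2.23×358 = 1388.8 + 798.34 = 2187.14
ΣP(Period 0)Q(Period 0) = 8.67×140 + 2.09×358 = 1213.8 + 748.22 = 1962.02
link = 2187.14/1962.02 = 1.114739
Link Period 1→Period 2:
ΣP(Period 2)Q(Period 1) = 11.30×121 + 2.19×378 = 1367.3 + 827.82 = 2195.12
ΣP(Period 1)Q(Period 1) = 9.92×121 + 2.23×378 = 1200.32 + 842.94 = 2043.26
link = 2195.12/2043.26 = 1.074322
Link Period 2→Period 3:
ΣP(Period 3)Q(Period 2) = 10.57×136 + 2.34×462 = 1437.52 + 1081.08 = 2518.6
ΣP(Period 2)Q(Period 2) = 11.30×136 + 2.19×462 = 1536.8 + 1011.78 = 2548.58
link = 2518.6/2548.58 = 0.988237
Chained index = 100 × 1.114739 × 1.074322 × 0.988237 = 118.3501

118.35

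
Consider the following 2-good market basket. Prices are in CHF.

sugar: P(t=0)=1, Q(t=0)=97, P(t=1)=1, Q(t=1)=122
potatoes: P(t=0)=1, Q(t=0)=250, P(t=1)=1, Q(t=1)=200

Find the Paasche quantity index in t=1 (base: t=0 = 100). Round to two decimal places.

92.80

Paasche quantity index uses current-period prices as weights.
ΣP(t=1)·Q(t=1) = 1×122 + 1×200 = 122 + 200 = 322
ΣP(t=1)·Q(t=0) = 1×97 + 1×250 = 97 + 250 = 347
Index = 322 / 347 × 100 = 92.7954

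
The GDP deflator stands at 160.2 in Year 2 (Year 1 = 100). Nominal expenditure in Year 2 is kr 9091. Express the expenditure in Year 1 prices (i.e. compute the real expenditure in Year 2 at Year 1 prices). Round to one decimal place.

Real = Nominal ÷ (Index/100) = 9091 ÷ (160.2/100)
     = 9091 ÷ 1.602 = 5674.7815

5674.8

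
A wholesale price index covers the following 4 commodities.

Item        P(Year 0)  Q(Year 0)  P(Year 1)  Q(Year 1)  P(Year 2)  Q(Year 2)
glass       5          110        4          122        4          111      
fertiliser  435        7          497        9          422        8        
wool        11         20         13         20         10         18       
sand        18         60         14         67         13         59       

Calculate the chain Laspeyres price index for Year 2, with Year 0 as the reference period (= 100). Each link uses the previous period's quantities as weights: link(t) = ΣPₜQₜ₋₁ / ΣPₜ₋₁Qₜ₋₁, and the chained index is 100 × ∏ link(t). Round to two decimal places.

89.18

Link Year 0→Year 1:
ΣP(Year 1)Q(Year 0) = 4×110 + 497×7 + 13×20 + 14×60 = 440 + 3479 + 260 + 840 = 5019
ΣP(Year 0)Q(Year 0) = 5×110 + 435×7 + 11×20 + 18×60 = 550 + 3045 + 220 + 1080 = 4895
link = 5019/4895 = 1.025332
Link Year 1→Year 2:
ΣP(Year 2)Q(Year 1) = 4×122 + 422×9 + 10×20 + 13×67 = 488 + 3798 + 200 + 871 = 5357
ΣP(Year 1)Q(Year 1) = 4×122 + 497×9 + 13×20 + 14×67 = 488 + 4473 + 260 + 938 = 6159
link = 5357/6159 = 0.869784
Chained index = 100 × 1.025332 × 0.869784 = 89.1817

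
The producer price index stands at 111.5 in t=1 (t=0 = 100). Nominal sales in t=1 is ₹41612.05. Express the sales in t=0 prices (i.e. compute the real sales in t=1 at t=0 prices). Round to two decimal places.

37320.22

Real = Nominal ÷ (Index/100) = 41612.05 ÷ (111.5/100)
     = 41612.05 ÷ 1.115 = 37320.2242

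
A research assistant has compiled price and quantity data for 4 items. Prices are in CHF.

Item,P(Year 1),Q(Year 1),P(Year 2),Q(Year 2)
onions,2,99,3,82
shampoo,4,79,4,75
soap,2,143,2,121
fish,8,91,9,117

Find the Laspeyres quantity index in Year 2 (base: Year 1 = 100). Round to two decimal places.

107.46

Laspeyres quantity index uses base-period prices as weights.
ΣP(Year 1)·Q(Year 2) = 2×82 + 4×75 + 2×121 + 8×117 = 164 + 300 + 242 + 936 = 1642
ΣP(Year 1)·Q(Year 1) = 2×99 + 4×79 + 2×143 + 8×91 = 198 + 316 + 286 + 728 = 1528
Index = 1642 / 1528 × 100 = 107.4607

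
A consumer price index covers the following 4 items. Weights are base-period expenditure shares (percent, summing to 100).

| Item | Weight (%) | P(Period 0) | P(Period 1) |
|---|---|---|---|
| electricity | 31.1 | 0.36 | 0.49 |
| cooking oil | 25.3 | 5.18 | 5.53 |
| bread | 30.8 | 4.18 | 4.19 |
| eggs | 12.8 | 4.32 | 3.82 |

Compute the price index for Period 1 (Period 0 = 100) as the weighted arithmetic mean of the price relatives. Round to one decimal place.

111.5

electricity: 31.1 × (0.49/0.36) = 31.1 × 1.361111 = 42.3306
cooking oil: 25.3 × (5.53/5.18) = 25.3 × 1.067568 = 27.0095
bread: 30.8 × (4.19/4.18) = 30.8 × 1.002392 = 30.8737
eggs: 12.8 × (3.82/4.32) = 12.8 × 0.884259 = 11.3185
Index = Σ wᵢ·(p₁ᵢ/p₀ᵢ) = 42.3306 + 27.0095 + 30.8737 + 11.3185 = 111.5322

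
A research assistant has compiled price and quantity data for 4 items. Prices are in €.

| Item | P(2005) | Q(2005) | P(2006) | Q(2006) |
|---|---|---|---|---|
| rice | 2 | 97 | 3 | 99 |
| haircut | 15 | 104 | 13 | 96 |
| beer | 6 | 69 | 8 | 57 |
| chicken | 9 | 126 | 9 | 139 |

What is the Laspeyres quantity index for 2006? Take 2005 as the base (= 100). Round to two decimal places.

97.85

Laspeyres quantity index uses base-period prices as weights.
ΣP(2005)·Q(2006) = 2×99 + 15×96 + 6×57 + 9×139 = 198 + 1440 + 342 + 1251 = 3231
ΣP(2005)·Q(2005) = 2×97 + 15×104 + 6×69 + 9×126 = 194 + 1560 + 414 + 1134 = 3302
Index = 3231 / 3302 × 100 = 97.8498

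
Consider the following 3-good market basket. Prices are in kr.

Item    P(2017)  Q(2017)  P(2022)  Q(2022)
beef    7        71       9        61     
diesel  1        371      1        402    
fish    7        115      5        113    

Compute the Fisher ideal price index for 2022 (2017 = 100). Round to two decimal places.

Laspeyres component (base-period weights):
ΣP(2022)Q(2017) = 9×71 + 1×371 + 5×115 = 639 + 371 + 575 = 1585
ΣP(2017)Q(2017) = 7×71 + 1×371 + 7×115 = 497 + 371 + 805 = 1673
L = 1585 / 1673 × 100 = 94.7400
Paasche component (current-period weights):
ΣP(2022)Q(2022) = 9×61 + 1×402 + 5×113 = 549 + 402 + 565 = 1516
ΣP(2017)Q(2022) = 7×61 + 1×402 + 7×113 = 427 + 402 + 791 = 1620
P = 1516 / 1620 × 100 = 93.5802
Fisher = √(L × P) = √(94.7400 × 93.5802) = 94.1583

94.16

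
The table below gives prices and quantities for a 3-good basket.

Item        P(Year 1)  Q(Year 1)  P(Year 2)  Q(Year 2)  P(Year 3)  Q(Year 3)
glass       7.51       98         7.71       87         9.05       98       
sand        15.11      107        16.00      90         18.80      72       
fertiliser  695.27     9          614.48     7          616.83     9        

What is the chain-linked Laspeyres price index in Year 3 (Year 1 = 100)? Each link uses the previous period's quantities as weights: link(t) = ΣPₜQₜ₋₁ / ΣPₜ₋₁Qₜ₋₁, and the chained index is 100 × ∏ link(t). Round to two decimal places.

98.47

Link Year 1→Year 2:
ΣP(Year 2)Q(Year 1) = 7.71×98 + 16.00×107 + 614.48×9 = 755.58 + 1712 + 5530.32 = 7997.9
ΣP(Year 1)Q(Year 1) = 7.51×98 + 15.11×107 + 695.27×9 = 735.98 + 1616.77 + 6257.43 = 8610.18
link = 7997.9/8610.18 = 0.928889
Link Year 2→Year 3:
ΣP(Year 3)Q(Year 2) = 9.05×87 + 18.80×90 + 616.83×7 = 787.35 + 1692 + 4317.81 = 6797.16
ΣP(Year 2)Q(Year 2) = 7.71×87 + 16.00×90 + 614.48×7 = 670.77 + 1440 + 4301.36 = 6412.13
link = 6797.16/6412.13 = 1.060047
Chained index = 100 × 0.928889 × 1.060047 = 98.4666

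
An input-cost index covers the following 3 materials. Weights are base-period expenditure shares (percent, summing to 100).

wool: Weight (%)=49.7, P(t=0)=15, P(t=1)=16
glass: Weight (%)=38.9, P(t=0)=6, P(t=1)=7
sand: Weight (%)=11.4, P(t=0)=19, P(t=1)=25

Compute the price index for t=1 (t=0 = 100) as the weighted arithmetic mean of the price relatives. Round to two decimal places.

wool: 49.7 × (16/15) = 49.7 × 1.066667 = 53.0133
glass: 38.9 × (7/6) = 38.9 × 1.166667 = 45.3833
sand: 11.4 × (25/19) = 11.4 × 1.315789 = 15.0000
Index = Σ wᵢ·(p₁ᵢ/p₀ᵢ) = 53.0133 + 45.3833 + 15.0000 = 113.3967

113.40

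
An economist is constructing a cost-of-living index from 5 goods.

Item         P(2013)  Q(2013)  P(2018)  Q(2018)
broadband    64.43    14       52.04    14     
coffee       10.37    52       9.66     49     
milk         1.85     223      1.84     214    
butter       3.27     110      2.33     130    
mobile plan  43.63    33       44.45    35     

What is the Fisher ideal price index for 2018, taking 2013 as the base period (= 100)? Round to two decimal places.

92.00

Laspeyres component (base-period weights):
ΣP(2018)Q(2013) = 52.04×14 + 9.66×52 + 1.84×223 + 2.33×110 + 44.45×33 = 728.56 + 502.32 + 410.32 + 256.3 + 1466.85 = 3364.35
ΣP(2013)Q(2013) = 64.43×14 + 10.37×52 + 1.85×223 + 3.27×110 + 43.63×33 = 902.02 + 539.24 + 412.55 + 359.7 + 1439.79 = 3653.3
L = 3364.35 / 3653.3 × 100 = 92.0907
Paasche component (current-period weights):
ΣP(2018)Q(2018) = 52.04×14 + 9.66×49 + 1.84×214 + 2.33×130 + 44.45×35 = 728.56 + 473.34 + 393.76 + 302.9 + 1555.75 = 3454.31
ΣP(2013)Q(2018) = 64.43×14 + 10.37×49 + 1.85×214 + 3.27×130 + 43.63×35 = 902.02 + 508.13 + 395.9 + 425.1 + 1527.05 = 3758.2
P = 3454.31 / 3758.2 × 100 = 91.9139
Fisher = √(L × P) = √(92.0907 × 91.9139) = 92.0023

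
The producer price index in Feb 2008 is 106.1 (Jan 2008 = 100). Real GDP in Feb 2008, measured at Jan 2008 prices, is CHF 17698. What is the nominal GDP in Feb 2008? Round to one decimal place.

18777.6

Nominal = Real × (Index/100) = 17698 × (106.1/100)
        = 17698 × 1.061 = 18777.5780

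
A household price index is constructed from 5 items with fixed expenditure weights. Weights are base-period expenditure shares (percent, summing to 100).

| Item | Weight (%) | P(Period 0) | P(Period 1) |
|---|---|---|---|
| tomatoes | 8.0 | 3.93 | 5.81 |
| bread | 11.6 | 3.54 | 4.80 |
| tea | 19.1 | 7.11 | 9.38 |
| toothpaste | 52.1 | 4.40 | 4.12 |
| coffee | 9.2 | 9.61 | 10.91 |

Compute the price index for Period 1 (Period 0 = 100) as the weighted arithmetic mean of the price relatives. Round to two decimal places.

tomatoes: 8.0 × (5.81/3.93) = 8.0 × 1.478372 = 11.8270
bread: 11.6 × (4.80/3.54) = 11.6 × 1.355932 = 15.7288
tea: 19.1 × (9.38/7.11) = 19.1 × 1.319269 = 25.1980
toothpaste: 52.1 × (4.12/4.40) = 52.1 × 0.936364 = 48.7845
coffee: 9.2 × (10.91/9.61) = 9.2 × 1.135276 = 10.4445
Index = Σ wᵢ·(p₁ᵢ/p₀ᵢ) = 11.8270 + 15.7288 + 25.1980 + 48.7845 + 10.4445 = 111.9829

111.98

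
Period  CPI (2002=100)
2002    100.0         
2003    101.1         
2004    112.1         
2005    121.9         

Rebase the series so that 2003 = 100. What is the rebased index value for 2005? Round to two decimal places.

Rebased(2005) = 121.9 / 101.1 × 100 = 120.5737

120.57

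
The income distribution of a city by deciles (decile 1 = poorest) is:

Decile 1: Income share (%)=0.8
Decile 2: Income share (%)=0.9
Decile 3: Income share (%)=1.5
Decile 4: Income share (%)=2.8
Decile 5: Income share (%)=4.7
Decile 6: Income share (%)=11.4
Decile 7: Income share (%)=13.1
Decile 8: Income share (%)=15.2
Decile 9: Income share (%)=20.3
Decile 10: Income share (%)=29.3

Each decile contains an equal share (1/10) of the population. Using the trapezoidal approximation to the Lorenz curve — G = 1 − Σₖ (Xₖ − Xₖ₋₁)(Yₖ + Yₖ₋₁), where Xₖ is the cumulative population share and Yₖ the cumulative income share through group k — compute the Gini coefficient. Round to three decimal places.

0.498

Cumulative income shares Yₖ: 0.0080, 0.0170, 0.0320, 0.0600, 0.1070, 0.2210, 0.3520, 0.5040, 0.7070, 1.0000
Σ (Xₖ−Xₖ₋₁)(Yₖ+Yₖ₋₁) = (1/10)(0.0080+0.0000) + (1/10)(0.0170+0.0080) + (1/10)(0.0320+0.0170) + (1/10)(0.0600+0.0320) + (1/10)(0.1070+0.0600) + (1/10)(0.2210+0.1070) + (1/10)(0.3520+0.2210) + (1/10)(0.5040+0.3520) + (1/10)(0.7070+0.5040) + (1/10)(1.0000+0.7070)
  = 0.0008 + 0.0025 + 0.0049 + 0.0092 + 0.0167 + 0.0328 + 0.0573 + 0.0856 + 0.1211 + 0.1707 = 0.5016
G = 1 − 0.5016 = 0.4984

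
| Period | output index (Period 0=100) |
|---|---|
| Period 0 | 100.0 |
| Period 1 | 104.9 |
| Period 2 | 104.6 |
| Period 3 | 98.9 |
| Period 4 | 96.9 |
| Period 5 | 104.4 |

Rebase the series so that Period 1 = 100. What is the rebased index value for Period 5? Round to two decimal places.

Rebased(Period 5) = 104.4 / 104.9 × 100 = 99.5234

99.52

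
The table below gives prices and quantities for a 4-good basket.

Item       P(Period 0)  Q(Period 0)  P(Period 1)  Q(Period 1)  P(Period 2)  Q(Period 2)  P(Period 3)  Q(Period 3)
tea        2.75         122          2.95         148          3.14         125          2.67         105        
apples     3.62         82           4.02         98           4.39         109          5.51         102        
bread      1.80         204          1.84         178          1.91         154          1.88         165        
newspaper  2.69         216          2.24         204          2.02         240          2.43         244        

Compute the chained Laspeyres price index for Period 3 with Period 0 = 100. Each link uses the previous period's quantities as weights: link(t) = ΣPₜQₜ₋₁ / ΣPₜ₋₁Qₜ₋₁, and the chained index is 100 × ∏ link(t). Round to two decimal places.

Link Period 0→Period 1:
ΣP(Period 1)Q(Period 0) = 2.95×122 + 4.02×82 + 1.84×204 + 2.24×216 = 359.9 + 329.64 + 375.36 + 483.84 = 1548.74
ΣP(Period 0)Q(Period 0) = 2.75×122 + 3.62×82 + 1.80×204 + 2.69×216 = 335.5 + 296.84 + 367.2 + 581.04 = 1580.58
link = 1548.74/1580.58 = 0.979855
Link Period 1→Period 2:
ΣP(Period 2)Q(Period 1) = 3.14×148 + 4.39×98 + 1.91×178 + 2.02×204 = 464.72 + 430.22 + 339.98 + 412.08 = 1647
ΣP(Period 1)Q(Period 1) = 2.95×148 + 4.02×98 + 1.84×178 + 2.24×204 = 436.6 + 393.96 + 327.52 + 456.96 = 1615.04
link = 1647/1615.04 = 1.019789
Link Period 2→Period 3:
ΣP(Period 3)Q(Period 2) = 2.67×125 + 5.51×109 + 1.88×154 + 2.43×240 = 333.75 + 600.59 + 289.52 + 583.2 = 1807.06
ΣP(Period 2)Q(Period 2) = 3.14×125 + 4.39×109 + 1.91×154 + 2.02×240 = 392.5 + 478.51 + 294.14 + 484.8 = 1649.95
link = 1807.06/1649.95 = 1.095221
Chained index = 100 × 0.979855 × 1.019789 × 1.095221 = 109.4395

109.44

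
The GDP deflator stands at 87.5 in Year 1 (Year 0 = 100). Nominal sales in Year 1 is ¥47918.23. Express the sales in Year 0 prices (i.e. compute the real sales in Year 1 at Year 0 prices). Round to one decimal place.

Real = Nominal ÷ (Index/100) = 47918.23 ÷ (87.5/100)
     = 47918.23 ÷ 0.875 = 54763.6914

54763.7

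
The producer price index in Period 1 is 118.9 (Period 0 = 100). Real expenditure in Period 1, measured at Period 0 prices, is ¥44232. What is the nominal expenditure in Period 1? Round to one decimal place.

52591.8

Nominal = Real × (Index/100) = 44232 × (118.9/100)
        = 44232 × 1.189 = 52591.8480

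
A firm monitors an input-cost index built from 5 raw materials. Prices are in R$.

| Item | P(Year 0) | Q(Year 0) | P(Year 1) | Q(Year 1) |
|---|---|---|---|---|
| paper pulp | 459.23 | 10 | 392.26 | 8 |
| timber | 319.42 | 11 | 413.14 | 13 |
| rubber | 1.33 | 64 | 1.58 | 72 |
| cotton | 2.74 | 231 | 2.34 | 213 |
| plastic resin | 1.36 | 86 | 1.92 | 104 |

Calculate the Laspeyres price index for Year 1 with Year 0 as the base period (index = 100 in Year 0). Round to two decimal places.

Laspeyres price index uses base-period quantities as weights.
ΣP(Year 1)·Q(Year 0) = 392.26×10 + 413.14×11 + 1.58×64 + 2.34×231 + 1.92×86 = 3922.6 + 4544.54 + 101.12 + 540.54 + 165.12 = 9273.92
ΣP(Year 0)·Q(Year 0) = 459.23×10 + 319.42×11 + 1.33×64 + 2.74×231 + 1.36×86 = 4592.3 + 3513.62 + 85.12 + 632.94 + 116.96 = 8940.94
Index = 9273.92 / 8940.94 × 100 = 103.7242

103.72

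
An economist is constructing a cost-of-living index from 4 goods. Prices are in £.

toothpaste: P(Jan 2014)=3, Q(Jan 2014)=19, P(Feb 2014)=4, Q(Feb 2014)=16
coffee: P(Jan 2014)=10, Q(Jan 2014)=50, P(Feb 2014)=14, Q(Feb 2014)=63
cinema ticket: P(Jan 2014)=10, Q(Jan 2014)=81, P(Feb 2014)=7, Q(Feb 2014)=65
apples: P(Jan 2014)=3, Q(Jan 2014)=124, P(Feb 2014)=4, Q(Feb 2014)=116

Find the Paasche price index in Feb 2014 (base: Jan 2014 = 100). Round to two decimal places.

111.28

Paasche price index uses current-period quantities as weights.
ΣP(Feb 2014)·Q(Feb 2014) = 4×16 + 14×63 + 7×65 + 4×116 = 64 + 882 + 455 + 464 = 1865
ΣP(Jan 2014)·Q(Feb 2014) = 3×16 + 10×63 + 10×65 + 3×116 = 48 + 630 + 650 + 348 = 1676
Index = 1865 / 1676 × 100 = 111.2768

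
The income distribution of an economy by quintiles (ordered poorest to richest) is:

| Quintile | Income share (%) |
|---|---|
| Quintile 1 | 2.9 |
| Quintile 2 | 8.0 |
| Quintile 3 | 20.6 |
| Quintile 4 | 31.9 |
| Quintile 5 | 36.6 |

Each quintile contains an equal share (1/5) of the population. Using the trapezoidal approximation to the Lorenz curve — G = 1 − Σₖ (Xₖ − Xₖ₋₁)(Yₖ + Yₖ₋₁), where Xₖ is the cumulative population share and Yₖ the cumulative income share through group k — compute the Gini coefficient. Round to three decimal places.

0.365

Cumulative income shares Yₖ: 0.0290, 0.1090, 0.3150, 0.6340, 1.0000
Σ (Xₖ−Xₖ₋₁)(Yₖ+Yₖ₋₁) = (1/5)(0.0290+0.0000) + (1/5)(0.1090+0.0290) + (1/5)(0.3150+0.1090) + (1/5)(0.6340+0.3150) + (1/5)(1.0000+0.6340)
  = 0.0058 + 0.0276 + 0.0848 + 0.1898 + 0.3268 = 0.6348
G = 1 − 0.6348 = 0.3652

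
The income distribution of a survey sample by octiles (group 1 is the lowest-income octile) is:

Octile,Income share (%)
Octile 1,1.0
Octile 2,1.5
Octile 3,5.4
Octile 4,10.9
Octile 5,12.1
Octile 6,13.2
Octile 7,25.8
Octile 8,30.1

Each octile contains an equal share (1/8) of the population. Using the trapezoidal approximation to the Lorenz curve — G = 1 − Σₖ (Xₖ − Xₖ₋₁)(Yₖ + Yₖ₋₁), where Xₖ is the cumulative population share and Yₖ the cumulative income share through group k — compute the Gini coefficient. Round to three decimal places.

0.437

Cumulative income shares Yₖ: 0.0100, 0.0250, 0.0790, 0.1880, 0.3090, 0.4410, 0.6990, 1.0000
Σ (Xₖ−Xₖ₋₁)(Yₖ+Yₖ₋₁) = (1/8)(0.0100+0.0000) + (1/8)(0.0250+0.0100) + (1/8)(0.0790+0.0250) + (1/8)(0.1880+0.0790) + (1/8)(0.3090+0.1880) + (1/8)(0.4410+0.3090) + (1/8)(0.6990+0.4410) + (1/8)(1.0000+0.6990)
  = 0.0013 + 0.0044 + 0.0130 + 0.0334 + 0.0621 + 0.0938 + 0.1425 + 0.2124 = 0.5627
G = 1 − 0.5627 = 0.4373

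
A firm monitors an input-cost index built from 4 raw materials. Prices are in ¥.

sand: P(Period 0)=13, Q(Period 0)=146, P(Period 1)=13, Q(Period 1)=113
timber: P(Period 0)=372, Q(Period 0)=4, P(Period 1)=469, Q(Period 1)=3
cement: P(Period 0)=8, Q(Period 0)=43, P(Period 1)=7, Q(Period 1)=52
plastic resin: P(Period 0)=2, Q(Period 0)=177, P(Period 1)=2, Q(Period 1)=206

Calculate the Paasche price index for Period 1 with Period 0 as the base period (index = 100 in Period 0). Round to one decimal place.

107.0

Paasche price index uses current-period quantities as weights.
ΣP(Period 1)·Q(Period 1) = 13×113 + 469×3 + 7×52 + 2×206 = 1469 + 1407 + 364 + 412 = 3652
ΣP(Period 0)·Q(Period 1) = 13×113 + 372×3 + 8×52 + 2×206 = 1469 + 1116 + 416 + 412 = 3413
Index = 3652 / 3413 × 100 = 107.0026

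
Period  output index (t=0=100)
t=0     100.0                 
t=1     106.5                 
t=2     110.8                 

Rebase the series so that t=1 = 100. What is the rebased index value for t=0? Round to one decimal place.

Rebased(t=0) = 100.0 / 106.5 × 100 = 93.8967

93.9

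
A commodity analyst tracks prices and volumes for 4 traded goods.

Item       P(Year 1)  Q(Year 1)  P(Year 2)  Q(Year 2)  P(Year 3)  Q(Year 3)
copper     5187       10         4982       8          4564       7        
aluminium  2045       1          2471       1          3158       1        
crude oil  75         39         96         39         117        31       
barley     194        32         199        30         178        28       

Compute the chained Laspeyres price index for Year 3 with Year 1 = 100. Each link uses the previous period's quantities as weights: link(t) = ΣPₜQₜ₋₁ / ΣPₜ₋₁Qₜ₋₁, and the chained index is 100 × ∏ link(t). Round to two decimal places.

Link Year 1→Year 2:
ΣP(Year 2)Q(Year 1) = 4982×10 + 2471×1 + 96×39 + 199×32 = 49820 + 2471 + 3744 + 6368 = 62403
ΣP(Year 1)Q(Year 1) = 5187×10 + 2045×1 + 75×39 + 194×32 = 51870 + 2045 + 2925 + 6208 = 63048
link = 62403/63048 = 0.989770
Link Year 2→Year 3:
ΣP(Year 3)Q(Year 2) = 4564×8 + 3158×1 + 117×39 + 178×30 = 36512 + 3158 + 4563 + 5340 = 49573
ΣP(Year 2)Q(Year 2) = 4982×8 + 2471×1 + 96×39 + 199×30 = 39856 + 2471 + 3744 + 5970 = 52041
link = 49573/52041 = 0.952576
Chained index = 100 × 0.989770 × 0.952576 = 94.2831

94.28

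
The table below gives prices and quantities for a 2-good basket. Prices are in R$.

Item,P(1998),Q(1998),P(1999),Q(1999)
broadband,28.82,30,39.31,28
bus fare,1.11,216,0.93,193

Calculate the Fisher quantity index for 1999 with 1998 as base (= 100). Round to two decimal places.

92.61

Laspeyres component (base-period weights):
ΣP(1998)Q(1999) = 28.82×28 + 1.11×193 = 806.96 + 214.23 = 1021.19
ΣP(1998)Q(1998) = 28.82×30 + 1.11×216 = 864.6 + 239.76 = 1104.36
L = 1021.19 / 1104.36 × 100 = 92.4689
Paasche component (current-period weights):
ΣP(1999)Q(1999) = 39.31×28 + 0.93×193 = 1100.68 + 179.49 = 1280.17
ΣP(1999)Q(1998) = 39.31×30 + 0.93×216 = 1179.3 + 200.88 = 1380.18
P = 1280.17 / 1380.18 × 100 = 92.7538
Fisher = √(L × P) = √(92.4689 × 92.7538) = 92.6113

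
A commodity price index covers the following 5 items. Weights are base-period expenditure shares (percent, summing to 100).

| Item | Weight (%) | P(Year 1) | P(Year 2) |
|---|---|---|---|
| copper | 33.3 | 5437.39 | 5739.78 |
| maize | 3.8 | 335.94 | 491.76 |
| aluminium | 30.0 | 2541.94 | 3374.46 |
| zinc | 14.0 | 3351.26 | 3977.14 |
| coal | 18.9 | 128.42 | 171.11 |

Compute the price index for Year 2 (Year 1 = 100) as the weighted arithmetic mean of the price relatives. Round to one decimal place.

122.3

copper: 33.3 × (5739.78/5437.39) = 33.3 × 1.055613 = 35.1519
maize: 3.8 × (491.76/335.94) = 3.8 × 1.463833 = 5.5626
aluminium: 30.0 × (3374.46/2541.94) = 30.0 × 1.327514 = 39.8254
zinc: 14.0 × (3977.14/3351.26) = 14.0 × 1.186760 = 16.6146
coal: 18.9 × (171.11/128.42) = 18.9 × 1.332425 = 25.1828
Index = Σ wᵢ·(p₁ᵢ/p₀ᵢ) = 35.1519 + 5.5626 + 39.8254 + 16.6146 + 25.1828 = 122.3374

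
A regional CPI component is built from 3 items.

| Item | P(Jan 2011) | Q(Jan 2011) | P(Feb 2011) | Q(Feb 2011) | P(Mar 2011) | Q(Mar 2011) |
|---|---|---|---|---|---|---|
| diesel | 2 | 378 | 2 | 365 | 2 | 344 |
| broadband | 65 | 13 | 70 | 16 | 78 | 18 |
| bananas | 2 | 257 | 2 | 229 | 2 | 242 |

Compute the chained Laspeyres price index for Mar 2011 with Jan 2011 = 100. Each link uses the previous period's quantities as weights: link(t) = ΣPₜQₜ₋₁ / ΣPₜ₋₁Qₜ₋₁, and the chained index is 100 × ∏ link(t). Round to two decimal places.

Link Jan 2011→Feb 2011:
ΣP(Feb 2011)Q(Jan 2011) = 2×378 + 70×13 + 2×257 = 756 + 910 + 514 = 2180
ΣP(Jan 2011)Q(Jan 2011) = 2×378 + 65×13 + 2×257 = 756 + 845 + 514 = 2115
link = 2180/2115 = 1.030733
Link Feb 2011→Mar 2011:
ΣP(Mar 2011)Q(Feb 2011) = 2×365 + 78×16 + 2×229 = 730 + 1248 + 458 = 2436
ΣP(Feb 2011)Q(Feb 2011) = 2×365 + 70×16 + 2×229 = 730 + 1120 + 458 = 2308
link = 2436/2308 = 1.055459
Chained index = 100 × 1.030733 × 1.055459 = 108.7897

108.79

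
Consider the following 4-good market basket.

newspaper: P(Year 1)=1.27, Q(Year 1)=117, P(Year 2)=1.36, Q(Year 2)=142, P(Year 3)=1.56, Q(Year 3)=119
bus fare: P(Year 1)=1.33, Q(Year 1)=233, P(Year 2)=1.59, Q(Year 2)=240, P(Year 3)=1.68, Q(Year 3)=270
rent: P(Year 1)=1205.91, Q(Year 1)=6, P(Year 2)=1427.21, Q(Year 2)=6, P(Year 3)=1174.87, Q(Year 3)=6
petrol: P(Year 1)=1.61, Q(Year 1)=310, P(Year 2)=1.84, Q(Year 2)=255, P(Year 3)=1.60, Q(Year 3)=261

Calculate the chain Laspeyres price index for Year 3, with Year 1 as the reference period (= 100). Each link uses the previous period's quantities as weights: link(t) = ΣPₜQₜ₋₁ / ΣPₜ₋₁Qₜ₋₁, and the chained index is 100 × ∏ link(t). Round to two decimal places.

99.22

Link Year 1→Year 2:
ΣP(Year 2)Q(Year 1) = 1.36×117 + 1.59×233 + 1427.21×6 + 1.84×310 = 159.12 + 370.47 + 8563.26 + 570.4 = 9663.25
ΣP(Year 1)Q(Year 1) = 1.27×117 + 1.33×233 + 1205.91×6 + 1.61×310 = 148.59 + 309.89 + 7235.46 + 499.1 = 8193.04
link = 9663.25/8193.04 = 1.179446
Link Year 2→Year 3:
ΣP(Year 3)Q(Year 2) = 1.56×142 + 1.68×240 + 1174.87×6 + 1.60×255 = 221.52 + 403.2 + 7049.22 + 408 = 8081.94
ΣP(Year 2)Q(Year 2) = 1.36×142 + 1.59×240 + 1427.21×6 + 1.84×255 = 193.12 + 381.6 + 8563.26 + 469.2 = 9607.18
link = 8081.94/9607.18 = 0.841240
Chained index = 100 × 1.179446 × 0.841240 = 99.2197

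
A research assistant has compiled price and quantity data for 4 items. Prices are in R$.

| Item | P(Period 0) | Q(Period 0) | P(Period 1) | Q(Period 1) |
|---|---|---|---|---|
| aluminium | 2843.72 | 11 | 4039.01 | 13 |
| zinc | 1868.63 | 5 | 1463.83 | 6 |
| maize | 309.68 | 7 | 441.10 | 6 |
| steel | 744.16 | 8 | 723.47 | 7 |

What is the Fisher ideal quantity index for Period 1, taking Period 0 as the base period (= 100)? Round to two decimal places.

Laspeyres component (base-period weights):
ΣP(Period 0)Q(Period 1) = 2843.72×13 + 1868.63×6 + 309.68×6 + 744.16×7 = 36968.36 + 11211.78 + 1858.08 + 5209.12 = 55247.34
ΣP(Period 0)Q(Period 0) = 2843.72×11 + 1868.63×5 + 309.68×7 + 744.16×8 = 31280.92 + 9343.15 + 2167.76 + 5953.28 = 48745.11
L = 55247.34 / 48745.11 × 100 = 113.3392
Paasche component (current-period weights):
ΣP(Period 1)Q(Period 1) = 4039.01×13 + 1463.83×6 + 441.10×6 + 723.47×7 = 52507.13 + 8782.98 + 2646.6 + 5064.29 = 69001
ΣP(Period 1)Q(Period 0) = 4039.01×11 + 1463.83×5 + 441.10×7 + 723.47×8 = 44429.11 + 7319.15 + 3087.7 + 5787.76 = 60623.72
P = 69001 / 60623.72 × 100 = 113.8185
Fisher = √(L × P) = √(113.3392 × 113.8185) = 113.5786

113.58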